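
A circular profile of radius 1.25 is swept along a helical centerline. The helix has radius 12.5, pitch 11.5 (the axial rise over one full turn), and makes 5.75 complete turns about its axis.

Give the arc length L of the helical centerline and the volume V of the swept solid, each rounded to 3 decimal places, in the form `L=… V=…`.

L=456.419 V=2240.443

2πR = 2π·12.5 = 78.539816
per-turn = √(78.539816² + 11.5²) = √(6168.5028 + 132.25) = √6300.7528 = 79.377281
L = 5.75 × 79.377281 = 456.419366
V = π·1.25² × L = 4.908739 × 456.419366 = 2240.443325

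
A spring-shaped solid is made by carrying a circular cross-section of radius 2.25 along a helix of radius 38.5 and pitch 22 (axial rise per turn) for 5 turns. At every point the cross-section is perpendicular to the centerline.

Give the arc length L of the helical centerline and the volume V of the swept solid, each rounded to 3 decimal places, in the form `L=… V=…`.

2πR = 2π·38.5 = 241.902634
per-turn = √(241.902634² + 22²) = √(58516.8845 + 484) = √59000.8845 = 242.900977
L = 5 × 242.900977 = 1214.504884
V = π·2.25² × L = 15.904313 × 1214.504884 = 19315.865577

L=1214.505 V=19315.866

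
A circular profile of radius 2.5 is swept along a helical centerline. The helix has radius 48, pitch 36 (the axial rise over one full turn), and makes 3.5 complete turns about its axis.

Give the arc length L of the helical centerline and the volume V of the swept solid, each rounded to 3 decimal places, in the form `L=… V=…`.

L=1063.069 V=20873.303

2πR = 2π·48 = 301.592895
per-turn = √(301.592895² + 36²) = √(90958.2742 + 1296) = √92254.2742 = 303.733887
L = 3.5 × 303.733887 = 1063.068605
V = π·2.5² × L = 19.634954 × 1063.068605 = 20873.303244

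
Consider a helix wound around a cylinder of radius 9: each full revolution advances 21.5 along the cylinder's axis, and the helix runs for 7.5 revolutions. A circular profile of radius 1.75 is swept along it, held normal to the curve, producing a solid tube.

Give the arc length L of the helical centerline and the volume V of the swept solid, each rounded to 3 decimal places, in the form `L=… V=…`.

2πR = 2π·9 = 56.548668
per-turn = √(56.548668² + 21.5²) = √(3197.7518 + 462.25) = √3660.0018 = 60.497949
L = 7.5 × 60.497949 = 453.734617
V = π·1.75² × L = 9.621128 × 453.734617 = 4365.438603

L=453.735 V=4365.439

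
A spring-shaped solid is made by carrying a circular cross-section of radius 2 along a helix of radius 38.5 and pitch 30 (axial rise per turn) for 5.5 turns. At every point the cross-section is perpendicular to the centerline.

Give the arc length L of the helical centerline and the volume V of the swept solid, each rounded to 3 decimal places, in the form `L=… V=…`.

2πR = 2π·38.5 = 241.902634
per-turn = √(241.902634² + 30²) = √(58516.8845 + 900) = √59416.8845 = 243.755789
L = 5.5 × 243.755789 = 1340.656838
V = π·2² × L = 12.566371 × 1340.656838 = 16847.190687

L=1340.657 V=16847.191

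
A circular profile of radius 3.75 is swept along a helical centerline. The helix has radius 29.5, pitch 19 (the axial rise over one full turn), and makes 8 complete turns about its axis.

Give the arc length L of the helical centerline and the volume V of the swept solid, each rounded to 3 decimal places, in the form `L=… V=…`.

L=1490.602 V=65852.774

2πR = 2π·29.5 = 185.353967
per-turn = √(185.353967² + 19²) = √(34356.0929 + 361) = √34717.0929 = 186.325234
L = 8 × 186.325234 = 1490.601874
V = π·3.75² × L = 44.178647 × 1490.601874 = 65852.773550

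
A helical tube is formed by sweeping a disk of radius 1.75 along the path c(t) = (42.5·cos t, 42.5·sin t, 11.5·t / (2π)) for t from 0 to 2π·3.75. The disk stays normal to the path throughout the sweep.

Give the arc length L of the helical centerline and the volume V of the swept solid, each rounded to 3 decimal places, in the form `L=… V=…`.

2πR = 2π·42.5 = 267.035376
per-turn = √(267.035376² + 11.5²) = √(71307.8918 + 132.25) = √71440.1418 = 267.282887
L = 3.75 × 267.282887 = 1002.310827
V = π·1.75² × L = 9.621128 × 1002.310827 = 9643.360263

L=1002.311 V=9643.360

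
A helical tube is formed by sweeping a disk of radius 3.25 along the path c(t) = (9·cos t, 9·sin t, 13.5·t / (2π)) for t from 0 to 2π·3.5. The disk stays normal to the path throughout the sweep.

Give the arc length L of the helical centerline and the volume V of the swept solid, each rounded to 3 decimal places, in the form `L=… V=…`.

L=203.482 V=6752.166

2πR = 2π·9 = 56.548668
per-turn = √(56.548668² + 13.5²) = √(3197.7518 + 182.25) = √3380.0018 = 58.137783
L = 3.5 × 58.137783 = 203.482241
V = π·3.25² × L = 33.183072 × 203.482241 = 6752.165933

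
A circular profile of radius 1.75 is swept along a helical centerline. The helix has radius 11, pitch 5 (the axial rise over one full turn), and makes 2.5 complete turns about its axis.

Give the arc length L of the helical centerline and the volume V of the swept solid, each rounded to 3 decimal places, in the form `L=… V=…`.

2πR = 2π·11 = 69.115038
per-turn = √(69.115038² + 5²) = √(4776.8885 + 25) = √4801.8885 = 69.295660
L = 2.5 × 69.295660 = 173.239151
V = π·1.75² × L = 9.621128 × 173.239151 = 1666.755957

L=173.239 V=1666.756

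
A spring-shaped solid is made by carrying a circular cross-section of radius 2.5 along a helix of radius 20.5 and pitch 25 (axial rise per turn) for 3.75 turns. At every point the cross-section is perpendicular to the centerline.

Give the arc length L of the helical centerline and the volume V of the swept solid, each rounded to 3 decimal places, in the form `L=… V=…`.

2πR = 2π·20.5 = 128.805299
per-turn = √(128.805299² + 25²) = √(16590.8050 + 625) = √17215.8050 = 131.209013
L = 3.75 × 131.209013 = 492.033797
V = π·2.5² × L = 19.634954 × 492.033797 = 9661.061020

L=492.034 V=9661.061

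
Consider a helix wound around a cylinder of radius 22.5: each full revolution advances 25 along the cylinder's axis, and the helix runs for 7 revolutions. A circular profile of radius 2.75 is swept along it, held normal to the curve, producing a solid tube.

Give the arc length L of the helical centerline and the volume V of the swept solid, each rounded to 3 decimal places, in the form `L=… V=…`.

L=1004.956 V=23876.040

2πR = 2π·22.5 = 141.371669
per-turn = √(141.371669² + 25²) = √(19985.9489 + 625) = √20610.9489 = 143.565138
L = 7 × 143.565138 = 1004.955968
V = π·2.75² × L = 23.758294 × 1004.955968 = 23876.039779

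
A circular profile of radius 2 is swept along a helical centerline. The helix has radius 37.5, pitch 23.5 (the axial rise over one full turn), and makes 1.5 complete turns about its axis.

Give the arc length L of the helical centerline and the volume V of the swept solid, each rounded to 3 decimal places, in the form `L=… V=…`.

L=355.183 V=4463.357

2πR = 2π·37.5 = 235.619449
per-turn = √(235.619449² + 23.5²) = √(55516.5248 + 552.25) = √56068.7748 = 236.788460
L = 1.5 × 236.788460 = 355.182690
V = π·2² × L = 12.566371 × 355.182690 = 4463.357317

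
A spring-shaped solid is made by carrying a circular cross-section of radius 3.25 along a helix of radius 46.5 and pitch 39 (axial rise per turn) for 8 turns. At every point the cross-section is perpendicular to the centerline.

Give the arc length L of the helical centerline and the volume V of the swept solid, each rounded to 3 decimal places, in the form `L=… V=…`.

2πR = 2π·46.5 = 292.168117
per-turn = √(292.168117² + 39²) = √(85362.2085 + 1521) = √86883.2085 = 294.759577
L = 8 × 294.759577 = 2358.076619
V = π·3.25² × L = 33.183072 × 2358.076619 = 78248.227186

L=2358.077 V=78248.227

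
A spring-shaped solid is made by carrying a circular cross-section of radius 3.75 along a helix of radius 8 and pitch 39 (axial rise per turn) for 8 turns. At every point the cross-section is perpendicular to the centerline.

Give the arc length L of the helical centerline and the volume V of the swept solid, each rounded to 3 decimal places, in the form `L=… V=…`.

L=508.967 V=22485.482

2πR = 2π·8 = 50.265482
per-turn = √(50.265482² + 39²) = √(2526.6187 + 1521) = √4047.6187 = 63.620899
L = 8 × 63.620899 = 508.967188
V = π·3.75² × L = 44.178647 × 508.967188 = 22485.481578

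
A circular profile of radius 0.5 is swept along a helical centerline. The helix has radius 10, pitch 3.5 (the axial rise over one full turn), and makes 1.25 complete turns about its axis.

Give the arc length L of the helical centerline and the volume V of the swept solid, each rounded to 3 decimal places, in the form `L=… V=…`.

2πR = 2π·10 = 62.831853
per-turn = √(62.831853² + 3.5²) = √(3947.8418 + 12.25) = √3960.0918 = 62.929260
L = 1.25 × 62.929260 = 78.661575
V = π·0.5² × L = 0.785398 × 78.661575 = 61.780657

L=78.662 V=61.781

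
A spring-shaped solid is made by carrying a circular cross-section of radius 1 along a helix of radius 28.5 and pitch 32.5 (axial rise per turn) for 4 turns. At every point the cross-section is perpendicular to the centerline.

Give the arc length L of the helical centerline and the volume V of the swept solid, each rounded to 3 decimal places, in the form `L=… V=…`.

2πR = 2π·28.5 = 179.070781
per-turn = √(179.070781² + 32.5²) = √(32066.3447 + 1056.25) = √33122.5947 = 181.996139
L = 4 × 181.996139 = 727.984557
V = π·1² × L = 3.141593 × 727.984557 = 2287.030936

L=727.985 V=2287.031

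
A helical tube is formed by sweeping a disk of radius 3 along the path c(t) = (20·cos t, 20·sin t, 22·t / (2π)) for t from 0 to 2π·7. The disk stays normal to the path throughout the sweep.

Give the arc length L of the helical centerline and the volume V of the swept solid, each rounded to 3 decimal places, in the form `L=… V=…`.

L=893.025 V=25249.676

2πR = 2π·20 = 125.663706
per-turn = √(125.663706² + 22²) = √(15791.3670 + 484) = √16275.3670 = 127.574947
L = 7 × 127.574947 = 893.024627
V = π·3² × L = 28.274334 × 893.024627 = 25249.676479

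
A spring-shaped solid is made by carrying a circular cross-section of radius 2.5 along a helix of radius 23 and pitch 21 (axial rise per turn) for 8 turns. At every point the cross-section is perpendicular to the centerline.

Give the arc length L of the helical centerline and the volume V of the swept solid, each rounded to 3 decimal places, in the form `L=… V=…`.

2πR = 2π·23 = 144.513262
per-turn = √(144.513262² + 21²) = √(20884.0829 + 441) = √21325.0829 = 146.031103
L = 8 × 146.031103 = 1168.248820
V = π·2.5² × L = 19.634954 × 1168.248820 = 22938.511949

L=1168.249 V=22938.512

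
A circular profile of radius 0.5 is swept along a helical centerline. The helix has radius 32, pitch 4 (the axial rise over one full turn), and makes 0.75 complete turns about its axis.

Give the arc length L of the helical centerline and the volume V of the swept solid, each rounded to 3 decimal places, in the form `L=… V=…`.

2πR = 2π·32 = 201.061930
per-turn = √(201.061930² + 4²) = √(40425.8996 + 16) = √40441.8996 = 201.101715
L = 0.75 × 201.101715 = 150.826286
V = π·0.5² × L = 0.785398 × 150.826286 = 118.458688

L=150.826 V=118.459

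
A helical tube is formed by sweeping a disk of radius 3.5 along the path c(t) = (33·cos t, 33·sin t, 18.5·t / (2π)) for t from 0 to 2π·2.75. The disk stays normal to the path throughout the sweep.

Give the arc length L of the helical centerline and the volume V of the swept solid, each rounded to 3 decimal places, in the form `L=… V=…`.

L=572.464 V=22031.004

2πR = 2π·33 = 207.345115
per-turn = √(207.345115² + 18.5²) = √(42991.9968 + 342.25) = √43334.2468 = 208.168794
L = 2.75 × 208.168794 = 572.464183
V = π·3.5² × L = 38.484510 × 572.464183 = 22031.003592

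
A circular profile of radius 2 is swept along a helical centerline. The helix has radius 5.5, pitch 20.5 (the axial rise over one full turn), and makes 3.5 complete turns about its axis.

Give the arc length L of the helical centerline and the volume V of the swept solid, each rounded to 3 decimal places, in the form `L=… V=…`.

L=140.632 V=1767.230

2πR = 2π·5.5 = 34.557519
per-turn = √(34.557519² + 20.5²) = √(1194.2221 + 420.25) = √1614.4721 = 40.180494
L = 3.5 × 40.180494 = 140.631731
V = π·2² × L = 12.566371 × 140.631731 = 1767.230446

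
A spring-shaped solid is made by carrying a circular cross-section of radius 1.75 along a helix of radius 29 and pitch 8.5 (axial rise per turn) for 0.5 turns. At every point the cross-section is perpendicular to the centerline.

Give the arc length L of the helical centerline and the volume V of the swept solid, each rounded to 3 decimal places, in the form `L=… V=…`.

2πR = 2π·29 = 182.212374
per-turn = √(182.212374² + 8.5²) = √(33201.3492 + 72.25) = √33273.5992 = 182.410524
L = 0.5 × 182.410524 = 91.205262
V = π·1.75² × L = 9.621128 × 91.205262 = 877.497454

L=91.205 V=877.497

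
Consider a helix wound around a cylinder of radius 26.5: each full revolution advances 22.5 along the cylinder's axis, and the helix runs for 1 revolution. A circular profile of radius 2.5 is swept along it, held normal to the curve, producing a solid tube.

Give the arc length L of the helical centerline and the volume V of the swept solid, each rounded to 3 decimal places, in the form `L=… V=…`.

2πR = 2π·26.5 = 166.504411
per-turn = √(166.504411² + 22.5²) = √(27723.7188 + 506.25) = √28229.9688 = 168.017763
L = 1 × 168.017763 = 168.017763
V = π·2.5² × L = 19.634954 × 168.017763 = 3299.021067

L=168.018 V=3299.021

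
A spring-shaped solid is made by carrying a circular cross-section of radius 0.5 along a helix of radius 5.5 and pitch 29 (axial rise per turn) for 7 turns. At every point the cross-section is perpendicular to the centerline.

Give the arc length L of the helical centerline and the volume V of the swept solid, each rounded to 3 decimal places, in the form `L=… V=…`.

L=315.794 V=248.024

2πR = 2π·5.5 = 34.557519
per-turn = √(34.557519² + 29²) = √(1194.2221 + 841) = √2035.2221 = 45.113436
L = 7 × 45.113436 = 315.794054
V = π·0.5² × L = 0.785398 × 315.794054 = 248.024070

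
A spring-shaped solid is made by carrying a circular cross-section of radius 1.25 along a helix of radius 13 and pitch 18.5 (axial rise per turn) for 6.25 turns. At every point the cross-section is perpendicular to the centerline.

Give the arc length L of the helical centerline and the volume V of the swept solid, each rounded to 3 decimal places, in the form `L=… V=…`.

L=523.439 V=2569.425

2πR = 2π·13 = 81.681409
per-turn = √(81.681409² + 18.5²) = √(6671.8526 + 342.25) = √7014.1026 = 83.750239
L = 6.25 × 83.750239 = 523.438995
V = π·1.25² × L = 4.908739 × 523.438995 = 2569.425160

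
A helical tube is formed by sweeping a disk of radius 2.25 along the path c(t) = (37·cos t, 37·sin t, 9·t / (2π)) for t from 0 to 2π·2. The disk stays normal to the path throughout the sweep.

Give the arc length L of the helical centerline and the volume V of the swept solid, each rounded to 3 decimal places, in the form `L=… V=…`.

2πR = 2π·37 = 232.477856
per-turn = √(232.477856² + 9²) = √(54045.9537 + 81) = √54126.9537 = 232.652001
L = 2 × 232.652001 = 465.304003
V = π·2.25² × L = 15.904313 × 465.304003 = 7400.340408

L=465.304 V=7400.340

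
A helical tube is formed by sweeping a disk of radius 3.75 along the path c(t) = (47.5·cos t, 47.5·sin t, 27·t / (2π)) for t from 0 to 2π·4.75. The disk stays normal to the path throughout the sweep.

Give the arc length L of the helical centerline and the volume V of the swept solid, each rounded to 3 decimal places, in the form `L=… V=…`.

L=1423.433 V=62885.346

2πR = 2π·47.5 = 298.451302
per-turn = √(298.451302² + 27²) = √(89073.1797 + 729) = √89802.1797 = 299.670118
L = 4.75 × 299.670118 = 1423.433061
V = π·3.75² × L = 44.178647 × 1423.433061 = 62885.346302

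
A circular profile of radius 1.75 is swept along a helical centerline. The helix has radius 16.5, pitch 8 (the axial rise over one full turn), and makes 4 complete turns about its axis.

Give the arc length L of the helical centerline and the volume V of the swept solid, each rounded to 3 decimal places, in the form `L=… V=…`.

L=415.923 V=4001.649

2πR = 2π·16.5 = 103.672558
per-turn = √(103.672558² + 8²) = √(10747.9992 + 64) = √10811.9992 = 103.980764
L = 4 × 103.980764 = 415.923054
V = π·1.75² × L = 9.621128 × 415.923054 = 4001.648736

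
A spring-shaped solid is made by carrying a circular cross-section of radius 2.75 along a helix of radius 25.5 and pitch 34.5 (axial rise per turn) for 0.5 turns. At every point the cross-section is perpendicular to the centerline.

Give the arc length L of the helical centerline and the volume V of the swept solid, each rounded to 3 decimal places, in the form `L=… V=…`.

L=81.947 V=1946.915

2πR = 2π·25.5 = 160.221225
per-turn = √(160.221225² + 34.5²) = √(25670.8410 + 1190.25) = √26861.0910 = 163.893536
L = 0.5 × 163.893536 = 81.946768
V = π·2.75² × L = 23.758294 × 81.946768 = 1946.915439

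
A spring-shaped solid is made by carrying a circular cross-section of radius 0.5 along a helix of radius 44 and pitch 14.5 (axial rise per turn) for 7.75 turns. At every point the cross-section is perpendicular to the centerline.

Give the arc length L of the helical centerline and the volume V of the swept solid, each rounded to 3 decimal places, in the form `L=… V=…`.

L=2145.511 V=1685.081

2πR = 2π·44 = 276.460154
per-turn = √(276.460154² + 14.5²) = √(76430.2165 + 210.25) = √76640.4665 = 276.840146
L = 7.75 × 276.840146 = 2145.511132
V = π·0.5² × L = 0.785398 × 2145.511132 = 1685.080503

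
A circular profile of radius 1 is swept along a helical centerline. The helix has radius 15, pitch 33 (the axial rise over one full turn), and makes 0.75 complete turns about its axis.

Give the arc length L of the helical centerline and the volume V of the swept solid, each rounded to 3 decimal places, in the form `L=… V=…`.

2πR = 2π·15 = 94.247780
per-turn = √(94.247780² + 33²) = √(8882.6440 + 1089) = √9971.6440 = 99.858119
L = 0.75 × 99.858119 = 74.893589
V = π·1² × L = 3.141593 × 74.893589 = 235.285150

L=74.894 V=235.285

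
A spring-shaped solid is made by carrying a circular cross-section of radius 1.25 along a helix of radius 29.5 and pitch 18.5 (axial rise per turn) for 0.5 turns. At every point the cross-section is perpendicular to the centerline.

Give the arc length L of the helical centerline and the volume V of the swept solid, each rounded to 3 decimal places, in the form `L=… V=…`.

L=93.137 V=457.187

2πR = 2π·29.5 = 185.353967
per-turn = √(185.353967² + 18.5²) = √(34356.0929 + 342.25) = √34698.3429 = 186.274912
L = 0.5 × 186.274912 = 93.137456
V = π·1.25² × L = 4.908739 × 93.137456 = 457.187419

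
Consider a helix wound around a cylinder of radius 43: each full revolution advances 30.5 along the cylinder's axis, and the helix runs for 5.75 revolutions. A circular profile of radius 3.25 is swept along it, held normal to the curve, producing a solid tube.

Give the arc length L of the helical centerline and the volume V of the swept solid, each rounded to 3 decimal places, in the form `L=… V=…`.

L=1563.385 V=51877.924

2πR = 2π·43 = 270.176968
per-turn = √(270.176968² + 30.5²) = √(72995.5942 + 930.25) = √73925.8442 = 271.893075
L = 5.75 × 271.893075 = 1563.385180
V = π·3.25² × L = 33.183072 × 1563.385180 = 51877.923635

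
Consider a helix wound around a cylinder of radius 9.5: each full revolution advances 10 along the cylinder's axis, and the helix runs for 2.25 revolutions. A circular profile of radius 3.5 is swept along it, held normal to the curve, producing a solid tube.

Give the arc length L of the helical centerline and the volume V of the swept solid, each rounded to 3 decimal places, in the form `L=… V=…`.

L=136.175 V=5240.619

2πR = 2π·9.5 = 59.690260
per-turn = √(59.690260² + 10²) = √(3562.9272 + 100) = √3662.9272 = 60.522121
L = 2.25 × 60.522121 = 136.174773
V = π·3.5² × L = 38.484510 × 136.174773 = 5240.619427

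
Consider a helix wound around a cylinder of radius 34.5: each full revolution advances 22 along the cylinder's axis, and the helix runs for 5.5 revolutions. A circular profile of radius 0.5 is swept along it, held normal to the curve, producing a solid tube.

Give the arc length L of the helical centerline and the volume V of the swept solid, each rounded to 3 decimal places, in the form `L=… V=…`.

L=1198.359 V=941.189

2πR = 2π·34.5 = 216.769893
per-turn = √(216.769893² + 22²) = √(46989.1866 + 484) = √47473.1866 = 217.883424
L = 5.5 × 217.883424 = 1198.358833
V = π·0.5² × L = 0.785398 × 1198.358833 = 941.188827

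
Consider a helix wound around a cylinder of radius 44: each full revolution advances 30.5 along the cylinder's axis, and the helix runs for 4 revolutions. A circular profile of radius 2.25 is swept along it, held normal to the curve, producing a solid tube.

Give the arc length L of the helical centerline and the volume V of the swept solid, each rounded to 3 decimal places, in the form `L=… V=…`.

L=1112.550 V=17694.343

2πR = 2π·44 = 276.460154
per-turn = √(276.460154² + 30.5²) = √(76430.2165 + 930.25) = √77360.4665 = 278.137496
L = 4 × 278.137496 = 1112.549983
V = π·2.25² × L = 15.904313 × 1112.549983 = 17694.342938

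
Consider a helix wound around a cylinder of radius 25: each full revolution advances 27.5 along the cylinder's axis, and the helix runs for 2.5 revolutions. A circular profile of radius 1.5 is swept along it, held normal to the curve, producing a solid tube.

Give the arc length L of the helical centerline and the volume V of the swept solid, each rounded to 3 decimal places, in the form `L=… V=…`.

2πR = 2π·25 = 157.079633
per-turn = √(157.079633² + 27.5²) = √(24674.0110 + 756.25) = √25430.2610 = 159.468683
L = 2.5 × 159.468683 = 398.671709
V = π·1.5² × L = 7.068583 × 398.671709 = 2818.044250

L=398.672 V=2818.044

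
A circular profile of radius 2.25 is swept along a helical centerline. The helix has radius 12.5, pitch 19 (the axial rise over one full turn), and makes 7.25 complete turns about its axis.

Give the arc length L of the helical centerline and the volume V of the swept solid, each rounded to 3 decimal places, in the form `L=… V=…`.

L=585.839 V=9317.362

2πR = 2π·12.5 = 78.539816
per-turn = √(78.539816² + 19²) = √(6168.5028 + 361) = √6529.5028 = 80.805339
L = 7.25 × 80.805339 = 585.838705
V = π·2.25² × L = 15.904313 × 585.838705 = 9317.362021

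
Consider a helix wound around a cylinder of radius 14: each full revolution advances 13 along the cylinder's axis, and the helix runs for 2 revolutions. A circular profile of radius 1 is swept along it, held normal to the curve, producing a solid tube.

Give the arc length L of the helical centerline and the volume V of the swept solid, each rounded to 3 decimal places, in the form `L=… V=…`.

2πR = 2π·14 = 87.964594
per-turn = √(87.964594² + 13²) = √(7737.7699 + 169) = √7906.7699 = 88.920019
L = 2 × 88.920019 = 177.840039
V = π·1² × L = 3.141593 × 177.840039 = 558.700959

L=177.840 V=558.701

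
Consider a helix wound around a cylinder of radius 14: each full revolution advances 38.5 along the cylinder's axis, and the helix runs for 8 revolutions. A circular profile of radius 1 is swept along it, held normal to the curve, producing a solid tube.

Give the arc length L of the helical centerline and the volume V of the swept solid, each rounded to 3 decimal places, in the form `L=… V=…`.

L=768.167 V=2413.269

2πR = 2π·14 = 87.964594
per-turn = √(87.964594² + 38.5²) = √(7737.7699 + 1482.25) = √9220.0199 = 96.020934
L = 8 × 96.020934 = 768.167476
V = π·1² × L = 3.141593 × 768.167476 = 2413.269298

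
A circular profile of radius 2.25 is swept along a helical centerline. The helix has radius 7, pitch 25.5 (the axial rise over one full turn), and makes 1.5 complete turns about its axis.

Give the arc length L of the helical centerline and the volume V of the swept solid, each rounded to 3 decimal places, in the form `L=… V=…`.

2πR = 2π·7 = 43.982297
per-turn = √(43.982297² + 25.5²) = √(1934.4425 + 650.25) = √2584.6925 = 50.839871
L = 1.5 × 50.839871 = 76.259806
V = π·2.25² × L = 15.904313 × 76.259806 = 1212.859812

L=76.260 V=1212.860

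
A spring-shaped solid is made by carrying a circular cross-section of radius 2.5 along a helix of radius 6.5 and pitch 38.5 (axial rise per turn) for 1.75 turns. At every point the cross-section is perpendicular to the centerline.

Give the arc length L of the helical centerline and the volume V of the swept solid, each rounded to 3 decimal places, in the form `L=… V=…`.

L=98.222 V=1928.581

2πR = 2π·6.5 = 40.840704
per-turn = √(40.840704² + 38.5²) = √(1667.9631 + 1482.25) = √3150.2131 = 56.126760
L = 1.75 × 56.126760 = 98.221829
V = π·2.5² × L = 19.634954 × 98.221829 = 1928.581109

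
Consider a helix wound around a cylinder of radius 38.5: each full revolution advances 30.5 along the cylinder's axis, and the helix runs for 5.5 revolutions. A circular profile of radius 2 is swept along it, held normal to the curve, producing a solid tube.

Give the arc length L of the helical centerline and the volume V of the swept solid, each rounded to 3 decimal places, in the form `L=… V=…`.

L=1340.998 V=16851.479

2πR = 2π·38.5 = 241.902634
per-turn = √(241.902634² + 30.5²) = √(58516.8845 + 930.25) = √59447.1345 = 243.817831
L = 5.5 × 243.817831 = 1340.998068
V = π·2² × L = 12.566371 × 1340.998068 = 16851.478716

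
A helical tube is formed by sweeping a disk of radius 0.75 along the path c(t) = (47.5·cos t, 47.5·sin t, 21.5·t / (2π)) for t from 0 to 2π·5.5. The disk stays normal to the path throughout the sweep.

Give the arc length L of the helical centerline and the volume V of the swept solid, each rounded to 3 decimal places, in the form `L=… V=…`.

L=1645.736 V=2908.255

2πR = 2π·47.5 = 298.451302
per-turn = √(298.451302² + 21.5²) = √(89073.1797 + 462.25) = √89535.4297 = 299.224714
L = 5.5 × 299.224714 = 1645.735929
V = π·0.75² × L = 1.767146 × 1645.735929 = 2908.255447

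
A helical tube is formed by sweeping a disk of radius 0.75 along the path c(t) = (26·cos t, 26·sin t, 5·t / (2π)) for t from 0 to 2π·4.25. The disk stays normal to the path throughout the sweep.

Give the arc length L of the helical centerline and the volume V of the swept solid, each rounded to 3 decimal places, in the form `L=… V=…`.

2πR = 2π·26 = 163.362818
per-turn = √(163.362818² + 5²) = √(26687.4103 + 25) = √26712.4103 = 163.439317
L = 4.25 × 163.439317 = 694.617097
V = π·0.75² × L = 1.767146 × 694.617097 = 1227.489732

L=694.617 V=1227.490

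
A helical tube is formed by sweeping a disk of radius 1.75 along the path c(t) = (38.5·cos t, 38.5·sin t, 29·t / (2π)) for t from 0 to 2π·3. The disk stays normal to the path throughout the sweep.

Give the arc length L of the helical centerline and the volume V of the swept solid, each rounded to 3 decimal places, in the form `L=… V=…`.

L=730.904 V=7032.123

2πR = 2π·38.5 = 241.902634
per-turn = √(241.902634² + 29²) = √(58516.8845 + 841) = √59357.8845 = 243.634736
L = 3 × 243.634736 = 730.904207
V = π·1.75² × L = 9.621128 × 730.904207 = 7032.122571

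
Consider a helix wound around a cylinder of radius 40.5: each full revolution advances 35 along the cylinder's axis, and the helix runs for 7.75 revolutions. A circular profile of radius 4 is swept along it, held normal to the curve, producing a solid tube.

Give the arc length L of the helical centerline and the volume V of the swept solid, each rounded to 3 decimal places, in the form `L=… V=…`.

2πR = 2π·40.5 = 254.469005
per-turn = √(254.469005² + 35²) = √(64754.4745 + 1225) = √65979.4745 = 256.864701
L = 7.75 × 256.864701 = 1990.701431
V = π·4² × L = 50.265482 × 1990.701431 = 100063.567836

L=1990.701 V=100063.568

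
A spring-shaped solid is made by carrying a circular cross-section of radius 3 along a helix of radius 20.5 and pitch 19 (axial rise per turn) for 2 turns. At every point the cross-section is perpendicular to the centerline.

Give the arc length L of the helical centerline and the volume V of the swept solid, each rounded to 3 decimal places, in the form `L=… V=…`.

L=260.398 V=7362.586

2πR = 2π·20.5 = 128.805299
per-turn = √(128.805299² + 19²) = √(16590.8050 + 361) = √16951.8050 = 130.199098
L = 2 × 130.199098 = 260.398195
V = π·3² × L = 28.274334 × 260.398195 = 7362.585510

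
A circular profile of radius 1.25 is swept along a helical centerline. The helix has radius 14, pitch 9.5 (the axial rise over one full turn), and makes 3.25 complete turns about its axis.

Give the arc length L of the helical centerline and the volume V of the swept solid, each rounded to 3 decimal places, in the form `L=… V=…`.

L=287.547 V=1411.495

2πR = 2π·14 = 87.964594
per-turn = √(87.964594² + 9.5²) = √(7737.7699 + 90.25) = √7828.0199 = 88.476098
L = 3.25 × 88.476098 = 287.547317
V = π·1.25² × L = 4.908739 × 287.547317 = 1411.494593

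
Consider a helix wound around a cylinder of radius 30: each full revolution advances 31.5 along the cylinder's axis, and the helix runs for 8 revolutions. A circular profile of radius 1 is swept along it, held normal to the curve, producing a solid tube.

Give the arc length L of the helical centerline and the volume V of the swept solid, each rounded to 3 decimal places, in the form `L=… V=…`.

2πR = 2π·30 = 188.495559
per-turn = √(188.495559² + 31.5²) = √(35530.5758 + 992.25) = √36522.8258 = 191.109460
L = 8 × 191.109460 = 1528.875683
V = π·1² × L = 3.141593 × 1528.875683 = 4803.104614

L=1528.876 V=4803.105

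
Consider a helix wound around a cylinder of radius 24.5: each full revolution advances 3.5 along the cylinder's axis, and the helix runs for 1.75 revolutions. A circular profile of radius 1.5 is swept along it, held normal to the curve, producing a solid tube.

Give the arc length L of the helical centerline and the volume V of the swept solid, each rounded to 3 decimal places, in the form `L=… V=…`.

2πR = 2π·24.5 = 153.938040
per-turn = √(153.938040² + 3.5²) = √(23696.9202 + 12.25) = √23709.1702 = 153.977824
L = 1.75 × 153.977824 = 269.461191
V = π·1.5² × L = 7.068583 × 269.461191 = 1904.708923

L=269.461 V=1904.709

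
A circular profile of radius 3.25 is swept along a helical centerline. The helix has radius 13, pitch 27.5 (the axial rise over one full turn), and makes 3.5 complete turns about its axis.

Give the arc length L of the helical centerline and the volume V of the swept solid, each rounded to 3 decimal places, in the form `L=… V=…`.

L=301.653 V=10009.758

2πR = 2π·13 = 81.681409
per-turn = √(81.681409² + 27.5²) = √(6671.8526 + 756.25) = √7428.1026 = 86.186441
L = 3.5 × 86.186441 = 301.652543
V = π·3.25² × L = 33.183072 × 301.652543 = 10009.758167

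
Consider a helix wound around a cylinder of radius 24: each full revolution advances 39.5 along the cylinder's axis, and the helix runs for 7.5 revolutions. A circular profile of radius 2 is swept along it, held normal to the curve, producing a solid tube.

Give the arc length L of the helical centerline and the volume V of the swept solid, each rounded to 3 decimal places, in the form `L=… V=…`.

L=1169.130 V=14691.720

2πR = 2π·24 = 150.796447
per-turn = √(150.796447² + 39.5²) = √(22739.5685 + 1560.25) = √24299.8185 = 155.883991
L = 7.5 × 155.883991 = 1169.129930
V = π·2² × L = 12.566371 × 1169.129930 = 14691.719995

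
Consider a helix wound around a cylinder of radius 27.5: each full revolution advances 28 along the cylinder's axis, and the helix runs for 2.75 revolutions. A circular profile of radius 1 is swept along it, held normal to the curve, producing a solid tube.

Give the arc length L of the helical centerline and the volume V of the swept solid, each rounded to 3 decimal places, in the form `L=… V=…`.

2πR = 2π·27.5 = 172.787596
per-turn = √(172.787596² + 28²) = √(29855.5533 + 784) = √30639.5533 = 175.041576
L = 2.75 × 175.041576 = 481.364334
V = π·1² × L = 3.141593 × 481.364334 = 1512.250655

L=481.364 V=1512.251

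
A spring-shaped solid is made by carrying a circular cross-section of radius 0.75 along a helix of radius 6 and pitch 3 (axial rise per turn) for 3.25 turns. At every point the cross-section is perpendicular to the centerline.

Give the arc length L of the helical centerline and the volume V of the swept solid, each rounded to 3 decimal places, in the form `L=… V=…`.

2πR = 2π·6 = 37.699112
per-turn = √(37.699112² + 3²) = √(1421.2230 + 9) = √1430.2230 = 37.818290
L = 3.25 × 37.818290 = 122.909441
V = π·0.75² × L = 1.767146 × 122.909441 = 217.198912

L=122.909 V=217.199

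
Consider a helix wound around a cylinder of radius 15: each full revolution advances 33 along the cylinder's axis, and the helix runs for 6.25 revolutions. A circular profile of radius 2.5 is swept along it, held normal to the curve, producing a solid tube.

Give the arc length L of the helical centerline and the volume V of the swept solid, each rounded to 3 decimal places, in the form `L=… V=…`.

2πR = 2π·15 = 94.247780
per-turn = √(94.247780² + 33²) = √(8882.6440 + 1089) = √9971.6440 = 99.858119
L = 6.25 × 99.858119 = 624.113245
V = π·2.5² × L = 19.634954 × 624.113245 = 12254.434904

L=624.113 V=12254.435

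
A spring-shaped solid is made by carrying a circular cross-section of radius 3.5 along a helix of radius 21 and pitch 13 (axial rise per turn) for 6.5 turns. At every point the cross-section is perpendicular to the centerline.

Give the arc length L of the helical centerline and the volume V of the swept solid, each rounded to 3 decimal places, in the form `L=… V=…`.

L=861.807 V=33166.236

2πR = 2π·21 = 131.946891
per-turn = √(131.946891² + 13²) = √(17409.9822 + 169) = √17578.9822 = 132.585754
L = 6.5 × 132.585754 = 861.807401
V = π·3.5² × L = 38.484510 × 861.807401 = 33166.235547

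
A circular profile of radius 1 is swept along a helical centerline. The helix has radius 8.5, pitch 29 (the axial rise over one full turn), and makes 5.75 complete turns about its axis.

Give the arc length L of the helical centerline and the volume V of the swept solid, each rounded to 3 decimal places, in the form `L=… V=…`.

2πR = 2π·8.5 = 53.407075
per-turn = √(53.407075² + 29²) = √(2852.3157 + 841) = √3693.3157 = 60.772656
L = 5.75 × 60.772656 = 349.442770
V = π·1² × L = 3.141593 × 349.442770 = 1097.806839

L=349.443 V=1097.807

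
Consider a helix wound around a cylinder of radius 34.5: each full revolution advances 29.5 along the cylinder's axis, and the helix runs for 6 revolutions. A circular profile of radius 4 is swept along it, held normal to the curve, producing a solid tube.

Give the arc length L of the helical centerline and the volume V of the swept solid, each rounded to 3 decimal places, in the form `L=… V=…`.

L=1312.608 V=65978.874

2πR = 2π·34.5 = 216.769893
per-turn = √(216.769893² + 29.5²) = √(46989.1866 + 870.25) = √47859.4366 = 218.767997
L = 6 × 218.767997 = 1312.607983
V = π·4² × L = 50.265482 × 1312.607983 = 65978.873522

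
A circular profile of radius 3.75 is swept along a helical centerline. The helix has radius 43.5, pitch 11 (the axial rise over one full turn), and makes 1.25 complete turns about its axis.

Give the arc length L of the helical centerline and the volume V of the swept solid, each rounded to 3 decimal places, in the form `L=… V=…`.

L=341.925 V=15105.774

2πR = 2π·43.5 = 273.318561
per-turn = √(273.318561² + 11²) = √(74703.0357 + 121) = √74824.0357 = 273.539825
L = 1.25 × 273.539825 = 341.924781
V = π·3.75² × L = 44.178647 × 341.924781 = 15105.774091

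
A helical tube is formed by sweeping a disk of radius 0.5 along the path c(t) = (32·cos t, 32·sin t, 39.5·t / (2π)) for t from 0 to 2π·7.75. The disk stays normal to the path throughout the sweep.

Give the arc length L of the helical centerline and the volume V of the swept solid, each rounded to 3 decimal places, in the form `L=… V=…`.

L=1588.015 V=1247.224

2πR = 2π·32 = 201.061930
per-turn = √(201.061930² + 39.5²) = √(40425.8996 + 1560.25) = √41986.1496 = 204.905221
L = 7.75 × 204.905221 = 1588.015463
V = π·0.5² × L = 0.785398 × 1588.015463 = 1247.224428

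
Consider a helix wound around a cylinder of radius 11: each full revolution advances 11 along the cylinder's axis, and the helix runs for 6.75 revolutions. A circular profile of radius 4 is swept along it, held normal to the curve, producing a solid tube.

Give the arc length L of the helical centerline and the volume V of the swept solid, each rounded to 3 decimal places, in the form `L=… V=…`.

2πR = 2π·11 = 69.115038
per-turn = √(69.115038² + 11²) = √(4776.8885 + 121) = √4897.8885 = 69.984916
L = 6.75 × 69.984916 = 472.398186
V = π·4² × L = 50.265482 × 472.398186 = 23745.322732

L=472.398 V=23745.323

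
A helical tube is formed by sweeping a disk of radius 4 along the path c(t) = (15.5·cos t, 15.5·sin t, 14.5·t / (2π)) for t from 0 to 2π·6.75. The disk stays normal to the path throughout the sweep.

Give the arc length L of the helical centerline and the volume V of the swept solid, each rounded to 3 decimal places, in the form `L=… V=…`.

L=664.624 V=33407.670

2πR = 2π·15.5 = 97.389372
per-turn = √(97.389372² + 14.5²) = √(9484.6898 + 210.25) = √9694.9398 = 98.462886
L = 6.75 × 98.462886 = 664.624477
V = π·4² × L = 50.265482 × 664.624477 = 33407.670010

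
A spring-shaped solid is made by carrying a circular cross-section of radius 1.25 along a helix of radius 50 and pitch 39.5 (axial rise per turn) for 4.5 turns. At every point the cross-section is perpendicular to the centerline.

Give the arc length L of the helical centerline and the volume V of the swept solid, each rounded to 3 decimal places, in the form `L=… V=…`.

2πR = 2π·50 = 314.159265
per-turn = √(314.159265² + 39.5²) = √(98696.0440 + 1560.25) = √100256.2940 = 316.632743
L = 4.5 × 316.632743 = 1424.847344
V = π·1.25² × L = 4.908739 × 1424.847344 = 6994.203044

L=1424.847 V=6994.203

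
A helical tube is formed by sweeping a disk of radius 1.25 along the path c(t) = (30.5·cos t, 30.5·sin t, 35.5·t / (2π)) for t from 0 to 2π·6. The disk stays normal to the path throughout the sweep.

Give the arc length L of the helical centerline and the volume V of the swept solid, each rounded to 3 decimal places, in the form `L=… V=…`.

L=1169.385 V=5740.206

2πR = 2π·30.5 = 191.637152
per-turn = √(191.637152² + 35.5²) = √(36724.7980 + 1260.25) = √37985.0480 = 194.897532
L = 6 × 194.897532 = 1169.385192
V = π·1.25² × L = 4.908739 × 1169.385192 = 5740.206138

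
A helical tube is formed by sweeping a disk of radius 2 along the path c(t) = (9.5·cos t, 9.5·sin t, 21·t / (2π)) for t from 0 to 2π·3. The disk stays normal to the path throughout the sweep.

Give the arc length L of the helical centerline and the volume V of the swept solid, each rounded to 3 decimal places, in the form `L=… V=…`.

L=189.830 V=2385.471

2πR = 2π·9.5 = 59.690260
per-turn = √(59.690260² + 21²) = √(3562.9272 + 441) = √4003.9272 = 63.276593
L = 3 × 63.276593 = 189.829778
V = π·2² × L = 12.566371 × 189.829778 = 2385.471347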